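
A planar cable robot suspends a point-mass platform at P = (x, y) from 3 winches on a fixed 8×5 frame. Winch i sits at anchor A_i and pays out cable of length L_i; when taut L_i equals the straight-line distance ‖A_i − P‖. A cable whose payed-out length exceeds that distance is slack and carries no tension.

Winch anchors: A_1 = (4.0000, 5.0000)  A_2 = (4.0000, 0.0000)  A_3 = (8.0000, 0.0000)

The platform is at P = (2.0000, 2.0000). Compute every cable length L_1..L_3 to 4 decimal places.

(3.6056, 2.8284, 6.3246)

cable 1: Δx=2.0000, Δy=3.0000; L_1 = √(Δx²+Δy²) = 3.6056
cable 2: Δx=2.0000, Δy=-2.0000; L_2 = √(Δx²+Δy²) = 2.8284
cable 3: Δx=6.0000, Δy=-2.0000; L_3 = √(Δx²+Δy²) = 6.3246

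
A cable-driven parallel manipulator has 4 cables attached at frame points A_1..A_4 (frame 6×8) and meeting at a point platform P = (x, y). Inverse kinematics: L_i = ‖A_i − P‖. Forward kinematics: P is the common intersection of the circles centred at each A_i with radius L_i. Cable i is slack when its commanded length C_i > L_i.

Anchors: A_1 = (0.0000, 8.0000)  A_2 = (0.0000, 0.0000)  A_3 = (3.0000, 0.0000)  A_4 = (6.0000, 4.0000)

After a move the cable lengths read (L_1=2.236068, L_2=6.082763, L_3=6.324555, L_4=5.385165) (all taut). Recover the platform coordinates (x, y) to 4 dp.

circle eqns → linear via eq_j − eq_1; set q_j = A_j·A_j − L_j²
q_1 = 0.0000+64.0000−5.0000 = 59.0000
0.0000·x + 16.0000·y = q_1−q_2 = 96.0000
-6.0000·x + 16.0000·y = q_1−q_3 = 90.0000
-12.0000·x + 8.0000·y = q_1−q_4 = 36.0000
solve first two rows → x=1.0000, y=6.0000
check cable 4: ‖A_4−P‖² = 29.0000 ≈ L_4² = 29.0000 ✓

(1.0000, 6.0000)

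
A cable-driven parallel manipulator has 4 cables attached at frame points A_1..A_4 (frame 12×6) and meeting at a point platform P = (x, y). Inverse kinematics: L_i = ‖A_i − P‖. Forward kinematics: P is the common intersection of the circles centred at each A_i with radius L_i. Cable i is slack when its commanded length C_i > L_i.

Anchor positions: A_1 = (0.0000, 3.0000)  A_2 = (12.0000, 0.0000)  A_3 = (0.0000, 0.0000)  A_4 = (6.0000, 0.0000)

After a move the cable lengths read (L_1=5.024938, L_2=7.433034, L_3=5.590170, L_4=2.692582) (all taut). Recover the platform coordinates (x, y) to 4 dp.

expand ‖A_i−P‖²=L_i² and subtract eq 1 (k_i ≔ ‖A_i‖²−L_i²)
k_1 = 0.0000+9.0000−25.2500 = -16.2500
eq1−eq2 → [-24.0000  6.0000]·P = -105.0000
eq1−eq3 → [0.0000  6.0000]·P = 15.0000
eq1−eq4 → [-12.0000  6.0000]·P = -45.0000
2×2 solve → P = (5.0000, 2.5000)
check cable 4: ‖A_4−P‖² = 7.2500 ≈ L_4² = 7.2500 ✓

(5.0000, 2.5000)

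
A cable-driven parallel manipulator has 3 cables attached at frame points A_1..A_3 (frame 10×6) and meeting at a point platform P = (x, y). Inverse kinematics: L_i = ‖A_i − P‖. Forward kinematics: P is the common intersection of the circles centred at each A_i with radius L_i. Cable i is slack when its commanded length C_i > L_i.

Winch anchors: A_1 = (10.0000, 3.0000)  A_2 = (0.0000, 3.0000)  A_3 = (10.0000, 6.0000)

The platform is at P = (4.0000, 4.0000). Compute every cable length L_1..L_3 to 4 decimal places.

(6.0828, 4.1231, 6.3246)

L_1: Δ = A_1−P = (6.0000, -1.0000) → ‖Δ‖ = √37.0000 = 6.0828
L_2: Δ = A_2−P = (-4.0000, -1.0000) → ‖Δ‖ = √17.0000 = 4.1231
L_3: Δ = A_3−P = (6.0000, 2.0000) → ‖Δ‖ = √40.0000 = 6.3246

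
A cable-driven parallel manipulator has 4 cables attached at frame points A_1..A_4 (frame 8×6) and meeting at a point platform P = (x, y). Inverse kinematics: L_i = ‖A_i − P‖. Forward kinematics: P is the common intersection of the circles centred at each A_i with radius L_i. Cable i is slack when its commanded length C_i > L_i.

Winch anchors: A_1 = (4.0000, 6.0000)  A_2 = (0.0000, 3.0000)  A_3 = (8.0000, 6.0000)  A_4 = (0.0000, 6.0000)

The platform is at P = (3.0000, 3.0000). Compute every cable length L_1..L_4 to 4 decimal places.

(3.1623, 3.0000, 5.8310, 4.2426)

L_1 = √((4.0000−3.0000)² + (6.0000−3.0000)²) = 3.1623
L_2 = √((0.0000−3.0000)² + (3.0000−3.0000)²) = 3.0000
L_3 = √((8.0000−3.0000)² + (6.0000−3.0000)²) = 5.8310
L_4 = √((0.0000−3.0000)² + (6.0000−3.0000)²) = 4.2426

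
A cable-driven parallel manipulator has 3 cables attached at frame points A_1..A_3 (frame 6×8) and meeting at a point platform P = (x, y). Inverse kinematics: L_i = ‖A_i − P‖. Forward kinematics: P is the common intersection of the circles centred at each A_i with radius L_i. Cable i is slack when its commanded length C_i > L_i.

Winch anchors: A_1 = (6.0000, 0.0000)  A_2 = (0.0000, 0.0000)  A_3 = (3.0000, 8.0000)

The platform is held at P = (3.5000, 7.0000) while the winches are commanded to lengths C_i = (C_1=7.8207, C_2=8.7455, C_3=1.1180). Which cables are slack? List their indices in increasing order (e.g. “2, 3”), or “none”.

1, 2

i=1: geometric 7.4330 vs commanded 7.8207 ⇒ slack
i=2: geometric 7.8262 vs commanded 8.7455 ⇒ slack
i=3: geometric 1.1180 vs commanded 1.1180 ⇒ taut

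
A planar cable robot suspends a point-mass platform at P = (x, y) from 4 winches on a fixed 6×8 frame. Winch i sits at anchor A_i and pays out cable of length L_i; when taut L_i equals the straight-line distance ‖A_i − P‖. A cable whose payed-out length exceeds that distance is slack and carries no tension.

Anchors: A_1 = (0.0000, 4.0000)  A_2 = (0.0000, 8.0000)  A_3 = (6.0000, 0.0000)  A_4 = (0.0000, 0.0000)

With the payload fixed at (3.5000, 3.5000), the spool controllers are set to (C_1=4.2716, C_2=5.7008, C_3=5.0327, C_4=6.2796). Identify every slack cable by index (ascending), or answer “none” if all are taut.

1, 3, 4

cable 1: L_1 = ‖A_1−P‖ = 3.5355;  C_1 = 4.2716 → slack
cable 2: L_2 = ‖A_2−P‖ = 5.7009;  C_2 = 5.7008 → taut
cable 3: L_3 = ‖A_3−P‖ = 4.3012;  C_3 = 5.0327 → slack
cable 4: L_4 = ‖A_4−P‖ = 4.9497;  C_4 = 6.2796 → slack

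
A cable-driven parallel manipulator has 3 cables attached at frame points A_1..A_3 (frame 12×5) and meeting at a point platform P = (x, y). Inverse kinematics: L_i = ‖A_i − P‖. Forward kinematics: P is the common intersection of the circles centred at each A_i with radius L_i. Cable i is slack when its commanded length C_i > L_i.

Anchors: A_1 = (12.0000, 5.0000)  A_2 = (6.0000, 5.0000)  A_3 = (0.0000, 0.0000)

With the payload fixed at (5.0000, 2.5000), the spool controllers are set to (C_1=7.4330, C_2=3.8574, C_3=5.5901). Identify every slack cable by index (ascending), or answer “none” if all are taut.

cable 1: √((7.0000)²+(2.5000)²)=7.4330, C_1=7.4330: taut
cable 2: √((1.0000)²+(2.5000)²)=2.6926, C_2=3.8574: slack
cable 3: √((-5.0000)²+(-2.5000)²)=5.5902, C_3=5.5901: taut

2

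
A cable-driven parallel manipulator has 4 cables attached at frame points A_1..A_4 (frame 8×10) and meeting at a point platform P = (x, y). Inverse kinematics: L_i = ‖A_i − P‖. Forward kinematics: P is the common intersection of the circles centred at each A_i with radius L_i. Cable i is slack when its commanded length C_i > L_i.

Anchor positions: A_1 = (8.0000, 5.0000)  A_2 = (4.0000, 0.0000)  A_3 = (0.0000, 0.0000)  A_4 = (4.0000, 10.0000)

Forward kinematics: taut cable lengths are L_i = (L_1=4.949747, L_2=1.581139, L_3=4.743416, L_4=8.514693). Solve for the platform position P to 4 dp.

(4.5000, 1.5000)

each cable: (A_i−P)·(A_i−P) = L_i²; let c_i = ‖A_i‖²−L_i²
c_1 = 64.0000+25.0000−24.5000 = 64.5000
row 1: 8.0000x + 10.0000y = 51.0000  (c_2=13.5000)
row 2: 16.0000x + 10.0000y = 87.0000  (c_3=-22.5000)
row 3: 8.0000x − 10.0000y = 21.0000  (c_4=43.5000)
Cramer on rows 1–2 → x = 4.5000, y = 1.5000
check cable 4: ‖A_4−P‖² = 72.5000 ≈ L_4² = 72.5000 ✓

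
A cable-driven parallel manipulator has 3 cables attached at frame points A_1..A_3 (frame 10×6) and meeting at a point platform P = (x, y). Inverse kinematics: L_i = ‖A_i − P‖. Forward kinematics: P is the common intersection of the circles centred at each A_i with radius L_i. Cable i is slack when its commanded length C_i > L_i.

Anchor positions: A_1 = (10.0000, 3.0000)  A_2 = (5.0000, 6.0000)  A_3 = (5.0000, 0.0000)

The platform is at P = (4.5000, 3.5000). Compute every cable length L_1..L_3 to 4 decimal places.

(5.5227, 2.5495, 3.5355)

cable 1: Δx=5.5000, Δy=-0.5000; L_1 = √(Δx²+Δy²) = 5.5227
cable 2: Δx=0.5000, Δy=2.5000; L_2 = √(Δx²+Δy²) = 2.5495
cable 3: Δx=0.5000, Δy=-3.5000; L_3 = √(Δx²+Δy²) = 3.5355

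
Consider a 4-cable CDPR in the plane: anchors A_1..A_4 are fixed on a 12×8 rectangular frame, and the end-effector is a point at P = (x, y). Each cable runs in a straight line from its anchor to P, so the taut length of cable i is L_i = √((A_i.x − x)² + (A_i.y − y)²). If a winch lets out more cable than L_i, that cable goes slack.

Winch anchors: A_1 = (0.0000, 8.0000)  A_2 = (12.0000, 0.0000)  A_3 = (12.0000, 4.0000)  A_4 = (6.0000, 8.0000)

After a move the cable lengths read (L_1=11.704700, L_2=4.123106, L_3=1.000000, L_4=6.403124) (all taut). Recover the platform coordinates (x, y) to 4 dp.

(11.0000, 4.0000)

expand ‖A_i−P‖²=L_i² and subtract eq 1 (q_i ≔ ‖A_i‖²−L_i²)
q_1 = 0.0000+64.0000−137.0000 = -73.0000
eq1−eq2 → [-24.0000  16.0000]·P = -200.0000
eq1−eq3 → [-24.0000  8.0000]·P = -232.0000
eq1−eq4 → [-12.0000  0.0000]·P = -132.0000
2×2 solve → P = (11.0000, 4.0000)
check cable 4: ‖A_4−P‖² = 41.0000 ≈ L_4² = 41.0000 ✓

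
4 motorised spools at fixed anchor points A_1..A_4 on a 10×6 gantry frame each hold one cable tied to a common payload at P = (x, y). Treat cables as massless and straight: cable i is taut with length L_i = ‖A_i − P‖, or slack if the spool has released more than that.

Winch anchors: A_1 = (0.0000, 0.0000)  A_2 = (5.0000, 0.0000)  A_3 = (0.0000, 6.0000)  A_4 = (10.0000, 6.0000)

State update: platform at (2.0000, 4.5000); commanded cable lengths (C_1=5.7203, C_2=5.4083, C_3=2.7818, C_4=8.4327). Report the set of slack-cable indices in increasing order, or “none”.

1, 3, 4

cable 1: √((-2.0000)²+(-4.5000)²)=4.9244, C_1=5.7203: slack
cable 2: √((3.0000)²+(-4.5000)²)=5.4083, C_2=5.4083: taut
cable 3: √((-2.0000)²+(1.5000)²)=2.5000, C_3=2.7818: slack
cable 4: √((8.0000)²+(1.5000)²)=8.1394, C_4=8.4327: slack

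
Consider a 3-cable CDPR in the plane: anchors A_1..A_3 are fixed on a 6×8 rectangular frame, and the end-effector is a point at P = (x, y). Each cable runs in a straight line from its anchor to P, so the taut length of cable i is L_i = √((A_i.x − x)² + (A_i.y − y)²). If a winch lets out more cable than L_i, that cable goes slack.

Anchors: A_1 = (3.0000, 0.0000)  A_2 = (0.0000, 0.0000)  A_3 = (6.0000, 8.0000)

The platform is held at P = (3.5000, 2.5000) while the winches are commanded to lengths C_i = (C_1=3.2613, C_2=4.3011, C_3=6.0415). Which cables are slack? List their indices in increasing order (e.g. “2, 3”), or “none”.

1

cable 1: √((-0.5000)²+(-2.5000)²)=2.5495, C_1=3.2613: slack
cable 2: √((-3.5000)²+(-2.5000)²)=4.3012, C_2=4.3011: taut
cable 3: √((2.5000)²+(5.5000)²)=6.0415, C_3=6.0415: taut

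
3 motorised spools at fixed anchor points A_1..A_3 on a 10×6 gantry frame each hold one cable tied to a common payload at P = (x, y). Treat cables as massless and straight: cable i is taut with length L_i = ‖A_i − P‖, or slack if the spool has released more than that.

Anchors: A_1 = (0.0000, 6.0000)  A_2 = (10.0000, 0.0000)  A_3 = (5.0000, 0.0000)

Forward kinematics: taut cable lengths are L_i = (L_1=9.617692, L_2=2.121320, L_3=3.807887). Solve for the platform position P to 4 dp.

(8.5000, 1.5000)

circle eqns → linear via eq_j − eq_1; set k_j = A_j·A_j − L_j²
k_1 = 0.0000+36.0000−92.5000 = -56.5000
-20.0000·x + 12.0000·y = k_1−k_2 = -152.0000
-10.0000·x + 12.0000·y = k_1−k_3 = -67.0000
solve first two rows → x=8.5000, y=1.5000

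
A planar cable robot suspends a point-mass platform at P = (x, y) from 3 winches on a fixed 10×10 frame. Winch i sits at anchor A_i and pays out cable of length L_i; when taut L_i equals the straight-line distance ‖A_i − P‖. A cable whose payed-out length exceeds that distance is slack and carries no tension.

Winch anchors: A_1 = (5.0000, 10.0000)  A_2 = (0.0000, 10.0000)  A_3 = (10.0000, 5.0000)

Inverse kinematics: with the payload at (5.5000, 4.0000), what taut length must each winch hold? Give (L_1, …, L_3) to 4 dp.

(6.0208, 8.1394, 4.6098)

cable 1: Δx=-0.5000, Δy=6.0000; L_1 = √(Δx²+Δy²) = 6.0208
cable 2: Δx=-5.5000, Δy=6.0000; L_2 = √(Δx²+Δy²) = 8.1394
cable 3: Δx=4.5000, Δy=1.0000; L_3 = √(Δx²+Δy²) = 4.6098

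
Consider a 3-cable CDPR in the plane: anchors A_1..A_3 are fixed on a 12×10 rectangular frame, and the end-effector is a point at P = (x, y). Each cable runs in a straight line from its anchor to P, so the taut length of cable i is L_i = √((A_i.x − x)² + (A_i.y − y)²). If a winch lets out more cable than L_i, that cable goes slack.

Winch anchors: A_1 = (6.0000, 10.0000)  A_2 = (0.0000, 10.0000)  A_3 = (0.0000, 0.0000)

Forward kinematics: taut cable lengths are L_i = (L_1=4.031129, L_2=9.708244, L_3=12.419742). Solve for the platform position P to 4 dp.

(9.5000, 8.0000)

expand ‖A_i−P‖²=L_i² and subtract eq 1 (c_i ≔ ‖A_i‖²−L_i²)
c_1 = 36.0000+100.0000−16.2500 = 119.7500
eq1−eq2 → [12.0000  0.0000]·P = 114.0000
eq1−eq3 → [12.0000  20.0000]·P = 274.0000
2×2 solve → P = (9.5000, 8.0000)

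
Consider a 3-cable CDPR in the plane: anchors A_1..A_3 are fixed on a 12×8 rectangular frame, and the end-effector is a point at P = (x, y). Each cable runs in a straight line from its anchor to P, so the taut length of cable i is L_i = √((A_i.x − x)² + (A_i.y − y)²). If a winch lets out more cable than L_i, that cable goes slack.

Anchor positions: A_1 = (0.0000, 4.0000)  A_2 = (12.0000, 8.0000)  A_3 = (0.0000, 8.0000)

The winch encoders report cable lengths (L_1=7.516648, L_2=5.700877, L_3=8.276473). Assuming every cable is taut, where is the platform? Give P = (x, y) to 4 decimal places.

(7.5000, 4.5000)

circle eqns → linear via eq_j − eq_1; set q_j = A_j·A_j − L_j²
q_1 = 0.0000+16.0000−56.5000 = -40.5000
-24.0000·x − 8.0000·y = q_1−q_2 = -216.0000
0.0000·x − 8.0000·y = q_1−q_3 = -36.0000
solve first two rows → x=7.5000, y=4.5000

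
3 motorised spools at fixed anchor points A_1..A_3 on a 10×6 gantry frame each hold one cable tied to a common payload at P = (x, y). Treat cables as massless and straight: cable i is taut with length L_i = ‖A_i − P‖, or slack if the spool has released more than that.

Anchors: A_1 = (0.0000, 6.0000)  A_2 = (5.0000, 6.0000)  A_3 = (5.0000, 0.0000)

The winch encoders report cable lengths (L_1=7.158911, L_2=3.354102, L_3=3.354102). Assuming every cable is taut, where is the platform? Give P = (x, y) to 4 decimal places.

circle eqns → linear via eq_j − eq_1; set c_j = A_j·A_j − L_j²
c_1 = 0.0000+36.0000−51.2500 = -15.2500
-10.0000·x + 0.0000·y = c_1−c_2 = -65.0000
-10.0000·x + 12.0000·y = c_1−c_3 = -29.0000
solve first two rows → x=6.5000, y=3.0000

(6.5000, 3.0000)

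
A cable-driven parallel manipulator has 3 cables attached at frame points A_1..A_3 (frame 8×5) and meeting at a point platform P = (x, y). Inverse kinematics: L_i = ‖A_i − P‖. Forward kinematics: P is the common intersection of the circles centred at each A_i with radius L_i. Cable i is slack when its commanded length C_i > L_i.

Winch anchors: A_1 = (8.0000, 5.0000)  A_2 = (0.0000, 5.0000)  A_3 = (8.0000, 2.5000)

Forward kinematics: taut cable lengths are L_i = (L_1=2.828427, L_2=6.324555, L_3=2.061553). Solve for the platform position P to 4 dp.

(6.0000, 3.0000)

circle eqns → linear via eq_j − eq_1; set q_j = A_j·A_j − L_j²
q_1 = 64.0000+25.0000−8.0000 = 81.0000
16.0000·x + 0.0000·y = q_1−q_2 = 96.0000
0.0000·x + 5.0000·y = q_1−q_3 = 15.0000
solve first two rows → x=6.0000, y=3.0000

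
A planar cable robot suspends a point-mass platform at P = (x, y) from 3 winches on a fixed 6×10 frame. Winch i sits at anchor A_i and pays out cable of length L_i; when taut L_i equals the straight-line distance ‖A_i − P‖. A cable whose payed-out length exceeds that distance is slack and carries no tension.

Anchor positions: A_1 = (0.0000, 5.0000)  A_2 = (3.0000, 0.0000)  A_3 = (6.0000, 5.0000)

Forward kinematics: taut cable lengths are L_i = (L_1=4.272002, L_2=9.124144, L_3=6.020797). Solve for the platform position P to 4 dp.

(1.5000, 9.0000)

circle eqns → linear via eq_j − eq_1; set k_j = A_j·A_j − L_j²
k_1 = 0.0000+25.0000−18.2500 = 6.7500
-6.0000·x + 10.0000·y = k_1−k_2 = 81.0000
-12.0000·x + 0.0000·y = k_1−k_3 = -18.0000
solve first two rows → x=1.5000, y=9.0000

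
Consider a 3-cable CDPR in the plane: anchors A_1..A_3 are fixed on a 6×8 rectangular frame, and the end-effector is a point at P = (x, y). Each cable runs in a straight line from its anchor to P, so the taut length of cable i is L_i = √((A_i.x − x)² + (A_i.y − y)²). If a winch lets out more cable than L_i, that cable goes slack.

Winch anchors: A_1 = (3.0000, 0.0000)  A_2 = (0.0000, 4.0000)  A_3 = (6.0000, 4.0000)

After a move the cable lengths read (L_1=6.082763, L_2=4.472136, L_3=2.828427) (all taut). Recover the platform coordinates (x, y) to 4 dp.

circle eqns → linear via eq_j − eq_1; set q_j = A_j·A_j − L_j²
q_1 = 9.0000+0.0000−37.0000 = -28.0000
6.0000·x − 8.0000·y = q_1−q_2 = -24.0000
-6.0000·x − 8.0000·y = q_1−q_3 = -72.0000
solve first two rows → x=4.0000, y=6.0000

(4.0000, 6.0000)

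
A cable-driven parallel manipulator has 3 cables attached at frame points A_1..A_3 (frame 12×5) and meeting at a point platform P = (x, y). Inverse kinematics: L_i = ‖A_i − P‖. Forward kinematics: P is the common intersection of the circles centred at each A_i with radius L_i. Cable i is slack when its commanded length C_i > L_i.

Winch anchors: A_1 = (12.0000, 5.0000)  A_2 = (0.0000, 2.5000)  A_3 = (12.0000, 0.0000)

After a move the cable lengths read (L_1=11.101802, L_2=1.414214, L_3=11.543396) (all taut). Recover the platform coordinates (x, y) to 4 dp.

circle eqns → linear via eq_j − eq_1; set k_j = A_j·A_j − L_j²
k_1 = 144.0000+25.0000−123.2500 = 45.7500
24.0000·x + 5.0000·y = k_1−k_2 = 41.5000
0.0000·x + 10.0000·y = k_1−k_3 = 35.0000
solve first two rows → x=1.0000, y=3.5000

(1.0000, 3.5000)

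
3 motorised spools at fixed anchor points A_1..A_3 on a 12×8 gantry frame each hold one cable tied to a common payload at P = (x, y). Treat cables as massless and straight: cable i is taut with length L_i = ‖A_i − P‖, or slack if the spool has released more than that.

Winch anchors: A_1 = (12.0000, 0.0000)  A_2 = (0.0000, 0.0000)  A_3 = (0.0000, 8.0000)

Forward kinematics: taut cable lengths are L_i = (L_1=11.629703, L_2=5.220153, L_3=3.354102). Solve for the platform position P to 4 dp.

circle eqns → linear via eq_j − eq_1; set c_j = A_j·A_j − L_j²
c_1 = 144.0000+0.0000−135.2500 = 8.7500
24.0000·x + 0.0000·y = c_1−c_2 = 36.0000
24.0000·x − 16.0000·y = c_1−c_3 = -44.0000
solve first two rows → x=1.5000, y=5.0000

(1.5000, 5.0000)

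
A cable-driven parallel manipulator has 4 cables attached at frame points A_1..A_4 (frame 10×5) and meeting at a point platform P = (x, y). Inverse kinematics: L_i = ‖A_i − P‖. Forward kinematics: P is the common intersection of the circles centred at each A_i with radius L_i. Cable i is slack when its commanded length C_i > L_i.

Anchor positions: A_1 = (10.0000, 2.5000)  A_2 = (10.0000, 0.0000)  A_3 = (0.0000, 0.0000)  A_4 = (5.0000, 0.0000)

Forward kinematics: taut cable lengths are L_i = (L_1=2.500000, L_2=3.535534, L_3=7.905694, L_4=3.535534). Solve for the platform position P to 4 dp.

(7.5000, 2.5000)

circle eqns → linear via eq_j − eq_1; set k_j = A_j·A_j − L_j²
k_1 = 100.0000+6.2500−6.2500 = 100.0000
0.0000·x + 5.0000·y = k_1−k_2 = 12.5000
20.0000·x + 5.0000·y = k_1−k_3 = 162.5000
10.0000·x + 5.0000·y = k_1−k_4 = 87.5000
solve first two rows → x=7.5000, y=2.5000
check cable 4: ‖A_4−P‖² = 12.5000 ≈ L_4² = 12.5000 ✓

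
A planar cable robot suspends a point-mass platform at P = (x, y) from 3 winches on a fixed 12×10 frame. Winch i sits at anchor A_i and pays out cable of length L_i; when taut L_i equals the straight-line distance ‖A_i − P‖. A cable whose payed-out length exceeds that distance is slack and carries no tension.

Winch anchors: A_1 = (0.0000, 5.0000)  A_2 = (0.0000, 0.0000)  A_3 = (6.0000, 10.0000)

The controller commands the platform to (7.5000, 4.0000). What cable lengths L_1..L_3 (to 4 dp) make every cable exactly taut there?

cable 1: Δx=-7.5000, Δy=1.0000; L_1 = √(Δx²+Δy²) = 7.5664
cable 2: Δx=-7.5000, Δy=-4.0000; L_2 = √(Δx²+Δy²) = 8.5000
cable 3: Δx=-1.5000, Δy=6.0000; L_3 = √(Δx²+Δy²) = 6.1847

(7.5664, 8.5000, 6.1847)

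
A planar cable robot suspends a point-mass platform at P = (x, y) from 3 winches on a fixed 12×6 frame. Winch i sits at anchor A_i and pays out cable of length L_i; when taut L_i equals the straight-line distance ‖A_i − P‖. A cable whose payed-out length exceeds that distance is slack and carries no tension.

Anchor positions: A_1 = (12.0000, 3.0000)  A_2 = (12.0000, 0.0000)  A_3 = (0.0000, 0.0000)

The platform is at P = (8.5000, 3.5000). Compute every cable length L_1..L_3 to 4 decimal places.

(3.5355, 4.9497, 9.1924)

L_1 = √((12.0000−8.5000)² + (3.0000−3.5000)²) = 3.5355
L_2 = √((12.0000−8.5000)² + (0.0000−3.5000)²) = 4.9497
L_3 = √((0.0000−8.5000)² + (0.0000−3.5000)²) = 9.1924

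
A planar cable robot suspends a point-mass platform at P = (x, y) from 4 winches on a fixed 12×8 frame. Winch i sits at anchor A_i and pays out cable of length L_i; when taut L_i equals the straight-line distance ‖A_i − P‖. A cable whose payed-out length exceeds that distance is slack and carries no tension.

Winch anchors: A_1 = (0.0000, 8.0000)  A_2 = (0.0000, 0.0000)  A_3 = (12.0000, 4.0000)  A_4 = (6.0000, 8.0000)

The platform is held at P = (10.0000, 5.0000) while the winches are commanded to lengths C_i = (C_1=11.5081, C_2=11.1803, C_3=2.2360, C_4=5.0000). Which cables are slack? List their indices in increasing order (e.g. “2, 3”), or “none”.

1

i=1: geometric 10.4403 vs commanded 11.5081 ⇒ slack
i=2: geometric 11.1803 vs commanded 11.1803 ⇒ taut
i=3: geometric 2.2361 vs commanded 2.2360 ⇒ taut
i=4: geometric 5.0000 vs commanded 5.0000 ⇒ taut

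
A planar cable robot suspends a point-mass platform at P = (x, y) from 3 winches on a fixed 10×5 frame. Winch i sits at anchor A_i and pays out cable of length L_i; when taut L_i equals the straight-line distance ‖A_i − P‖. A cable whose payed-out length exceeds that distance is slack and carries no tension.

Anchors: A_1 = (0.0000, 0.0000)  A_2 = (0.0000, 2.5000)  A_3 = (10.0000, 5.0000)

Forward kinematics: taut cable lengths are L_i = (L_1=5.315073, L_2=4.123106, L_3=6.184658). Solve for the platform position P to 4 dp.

expand ‖A_i−P‖²=L_i² and subtract eq 1 (k_i ≔ ‖A_i‖²−L_i²)
k_1 = 0.0000+0.0000−28.2500 = -28.2500
eq1−eq2 → [0.0000  -5.0000]·P = -17.5000
eq1−eq3 → [-20.0000  -10.0000]·P = -115.0000
2×2 solve → P = (4.0000, 3.5000)

(4.0000, 3.5000)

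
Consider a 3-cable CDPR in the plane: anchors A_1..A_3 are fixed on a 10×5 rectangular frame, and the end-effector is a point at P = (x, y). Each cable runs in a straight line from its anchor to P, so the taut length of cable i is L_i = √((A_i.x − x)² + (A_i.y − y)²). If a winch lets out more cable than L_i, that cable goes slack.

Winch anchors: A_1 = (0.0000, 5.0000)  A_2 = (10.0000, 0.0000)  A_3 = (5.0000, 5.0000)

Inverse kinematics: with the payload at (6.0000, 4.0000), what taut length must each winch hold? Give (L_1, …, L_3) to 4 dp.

cable 1: Δx=-6.0000, Δy=1.0000; L_1 = √(Δx²+Δy²) = 6.0828
cable 2: Δx=4.0000, Δy=-4.0000; L_2 = √(Δx²+Δy²) = 5.6569
cable 3: Δx=-1.0000, Δy=1.0000; L_3 = √(Δx²+Δy²) = 1.4142

(6.0828, 5.6569, 1.4142)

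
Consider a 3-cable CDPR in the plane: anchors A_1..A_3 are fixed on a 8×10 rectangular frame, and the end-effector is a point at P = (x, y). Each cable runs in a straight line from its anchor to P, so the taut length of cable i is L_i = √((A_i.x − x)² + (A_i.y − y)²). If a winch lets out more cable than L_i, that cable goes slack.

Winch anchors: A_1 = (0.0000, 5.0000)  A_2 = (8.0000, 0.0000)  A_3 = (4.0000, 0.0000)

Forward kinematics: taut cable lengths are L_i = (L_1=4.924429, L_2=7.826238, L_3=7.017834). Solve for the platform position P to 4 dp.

(4.5000, 7.0000)

circle eqns → linear via eq_j − eq_1; set q_j = A_j·A_j − L_j²
q_1 = 0.0000+25.0000−24.2500 = 0.7500
-16.0000·x + 10.0000·y = q_1−q_2 = -2.0000
-8.0000·x + 10.0000·y = q_1−q_3 = 34.0000
solve first two rows → x=4.5000, y=7.0000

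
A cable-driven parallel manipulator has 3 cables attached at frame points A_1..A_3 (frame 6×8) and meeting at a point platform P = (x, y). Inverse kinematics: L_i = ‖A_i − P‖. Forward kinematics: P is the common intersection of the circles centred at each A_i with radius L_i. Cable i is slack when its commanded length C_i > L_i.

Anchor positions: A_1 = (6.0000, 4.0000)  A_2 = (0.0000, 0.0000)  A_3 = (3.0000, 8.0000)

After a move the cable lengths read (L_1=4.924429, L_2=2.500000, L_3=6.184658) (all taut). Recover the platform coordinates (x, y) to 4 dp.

(1.5000, 2.0000)

each cable: (A_i−P)·(A_i−P) = L_i²; let k_i = ‖A_i‖²−L_i²
k_1 = 36.0000+16.0000−24.2500 = 27.7500
row 1: 12.0000x + 8.0000y = 34.0000  (k_2=-6.2500)
row 2: 6.0000x − 8.0000y = -7.0000  (k_3=34.7500)
Cramer on rows 1–2 → x = 1.5000, y = 2.0000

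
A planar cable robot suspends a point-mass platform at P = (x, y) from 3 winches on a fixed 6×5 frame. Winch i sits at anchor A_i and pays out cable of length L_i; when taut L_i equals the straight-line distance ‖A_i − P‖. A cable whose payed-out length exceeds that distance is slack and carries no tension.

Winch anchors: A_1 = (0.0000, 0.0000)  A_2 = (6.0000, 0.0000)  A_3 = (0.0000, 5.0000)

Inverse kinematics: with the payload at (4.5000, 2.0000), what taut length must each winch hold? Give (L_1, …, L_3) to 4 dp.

(4.9244, 2.5000, 5.4083)

cable 1: Δx=-4.5000, Δy=-2.0000; L_1 = √(Δx²+Δy²) = 4.9244
cable 2: Δx=1.5000, Δy=-2.0000; L_2 = √(Δx²+Δy²) = 2.5000
cable 3: Δx=-4.5000, Δy=3.0000; L_3 = √(Δx²+Δy²) = 5.4083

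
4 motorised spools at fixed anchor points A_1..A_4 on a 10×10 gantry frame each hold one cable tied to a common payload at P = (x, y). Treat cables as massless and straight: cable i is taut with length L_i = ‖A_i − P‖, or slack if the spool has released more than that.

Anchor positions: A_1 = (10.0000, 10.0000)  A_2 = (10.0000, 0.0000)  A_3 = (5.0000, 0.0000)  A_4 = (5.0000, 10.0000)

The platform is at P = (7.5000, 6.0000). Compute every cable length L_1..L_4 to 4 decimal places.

(4.7170, 6.5000, 6.5000, 4.7170)

cable 1: Δx=2.5000, Δy=4.0000; L_1 = √(Δx²+Δy²) = 4.7170
cable 2: Δx=2.5000, Δy=-6.0000; L_2 = √(Δx²+Δy²) = 6.5000
cable 3: Δx=-2.5000, Δy=-6.0000; L_3 = √(Δx²+Δy²) = 6.5000
cable 4: Δx=-2.5000, Δy=4.0000; L_4 = √(Δx²+Δy²) = 4.7170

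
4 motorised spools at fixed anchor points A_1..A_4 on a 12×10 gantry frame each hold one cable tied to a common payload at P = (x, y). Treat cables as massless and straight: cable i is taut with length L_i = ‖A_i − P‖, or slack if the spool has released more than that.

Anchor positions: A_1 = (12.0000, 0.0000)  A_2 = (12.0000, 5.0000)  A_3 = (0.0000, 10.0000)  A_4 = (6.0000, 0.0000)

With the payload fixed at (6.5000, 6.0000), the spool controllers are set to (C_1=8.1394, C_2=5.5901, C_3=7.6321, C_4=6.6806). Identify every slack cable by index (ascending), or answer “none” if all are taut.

4

i=1: geometric 8.1394 vs commanded 8.1394 ⇒ taut
i=2: geometric 5.5902 vs commanded 5.5901 ⇒ taut
i=3: geometric 7.6322 vs commanded 7.6321 ⇒ taut
i=4: geometric 6.0208 vs commanded 6.6806 ⇒ slack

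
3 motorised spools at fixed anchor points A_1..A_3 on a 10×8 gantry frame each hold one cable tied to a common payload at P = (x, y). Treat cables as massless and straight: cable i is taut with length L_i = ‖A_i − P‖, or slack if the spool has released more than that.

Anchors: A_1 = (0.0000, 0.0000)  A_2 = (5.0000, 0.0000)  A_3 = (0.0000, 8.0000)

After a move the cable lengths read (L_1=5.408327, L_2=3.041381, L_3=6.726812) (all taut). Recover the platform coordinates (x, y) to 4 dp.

(4.5000, 3.0000)

each cable: (A_i−P)·(A_i−P) = L_i²; let k_i = ‖A_i‖²−L_i²
k_1 = 0.0000+0.0000−29.2500 = -29.2500
row 1: -10.0000x + 0.0000y = -45.0000  (k_2=15.7500)
row 2: 0.0000x − 16.0000y = -48.0000  (k_3=18.7500)
Cramer on rows 1–2 → x = 4.5000, y = 3.0000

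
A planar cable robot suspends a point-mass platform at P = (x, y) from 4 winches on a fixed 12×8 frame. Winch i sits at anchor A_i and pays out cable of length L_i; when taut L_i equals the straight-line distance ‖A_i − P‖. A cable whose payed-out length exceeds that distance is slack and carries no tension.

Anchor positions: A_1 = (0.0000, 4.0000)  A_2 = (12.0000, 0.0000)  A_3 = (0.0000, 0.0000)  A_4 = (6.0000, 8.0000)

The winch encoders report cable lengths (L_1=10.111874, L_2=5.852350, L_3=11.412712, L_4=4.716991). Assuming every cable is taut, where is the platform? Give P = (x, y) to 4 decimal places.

(10.0000, 5.5000)

circle eqns → linear via eq_j − eq_1; set k_j = A_j·A_j − L_j²
k_1 = 0.0000+16.0000−102.2500 = -86.2500
-24.0000·x + 8.0000·y = k_1−k_2 = -196.0000
0.0000·x + 8.0000·y = k_1−k_3 = 44.0000
-12.0000·x − 8.0000·y = k_1−k_4 = -164.0000
solve first two rows → x=10.0000, y=5.5000
check cable 4: ‖A_4−P‖² = 22.2500 ≈ L_4² = 22.2500 ✓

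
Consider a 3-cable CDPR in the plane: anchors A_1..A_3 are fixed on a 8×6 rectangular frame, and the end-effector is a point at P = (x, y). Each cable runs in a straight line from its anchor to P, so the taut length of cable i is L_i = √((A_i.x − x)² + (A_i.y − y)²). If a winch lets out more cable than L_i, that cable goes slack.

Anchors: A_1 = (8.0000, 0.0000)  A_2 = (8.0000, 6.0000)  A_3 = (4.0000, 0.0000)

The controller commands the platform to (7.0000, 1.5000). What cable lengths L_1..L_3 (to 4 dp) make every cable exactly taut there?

L_1: Δ = A_1−P = (1.0000, -1.5000) → ‖Δ‖ = √3.2500 = 1.8028
L_2: Δ = A_2−P = (1.0000, 4.5000) → ‖Δ‖ = √21.2500 = 4.6098
L_3: Δ = A_3−P = (-3.0000, -1.5000) → ‖Δ‖ = √11.2500 = 3.3541

(1.8028, 4.6098, 3.3541)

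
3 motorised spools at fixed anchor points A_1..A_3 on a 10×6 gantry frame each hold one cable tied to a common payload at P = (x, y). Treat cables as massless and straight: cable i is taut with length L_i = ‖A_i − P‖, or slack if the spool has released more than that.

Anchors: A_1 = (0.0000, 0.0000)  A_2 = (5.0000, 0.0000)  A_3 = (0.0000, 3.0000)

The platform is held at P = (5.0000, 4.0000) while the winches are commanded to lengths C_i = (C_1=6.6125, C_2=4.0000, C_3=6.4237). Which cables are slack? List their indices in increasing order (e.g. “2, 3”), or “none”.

i=1: geometric 6.4031 vs commanded 6.6125 ⇒ slack
i=2: geometric 4.0000 vs commanded 4.0000 ⇒ taut
i=3: geometric 5.0990 vs commanded 6.4237 ⇒ slack

1, 3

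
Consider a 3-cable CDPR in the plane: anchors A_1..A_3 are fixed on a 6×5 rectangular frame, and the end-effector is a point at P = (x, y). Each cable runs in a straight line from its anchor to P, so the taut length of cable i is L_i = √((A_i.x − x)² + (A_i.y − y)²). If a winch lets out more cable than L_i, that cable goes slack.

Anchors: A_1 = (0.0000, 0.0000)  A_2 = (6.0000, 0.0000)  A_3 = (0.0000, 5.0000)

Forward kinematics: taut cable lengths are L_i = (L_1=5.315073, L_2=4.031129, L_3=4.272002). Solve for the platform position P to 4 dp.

(4.0000, 3.5000)

each cable: (A_i−P)·(A_i−P) = L_i²; let q_i = ‖A_i‖²−L_i²
q_1 = 0.0000+0.0000−28.2500 = -28.2500
row 1: -12.0000x + 0.0000y = -48.0000  (q_2=19.7500)
row 2: 0.0000x − 10.0000y = -35.0000  (q_3=6.7500)
Cramer on rows 1–2 → x = 4.0000, y = 3.5000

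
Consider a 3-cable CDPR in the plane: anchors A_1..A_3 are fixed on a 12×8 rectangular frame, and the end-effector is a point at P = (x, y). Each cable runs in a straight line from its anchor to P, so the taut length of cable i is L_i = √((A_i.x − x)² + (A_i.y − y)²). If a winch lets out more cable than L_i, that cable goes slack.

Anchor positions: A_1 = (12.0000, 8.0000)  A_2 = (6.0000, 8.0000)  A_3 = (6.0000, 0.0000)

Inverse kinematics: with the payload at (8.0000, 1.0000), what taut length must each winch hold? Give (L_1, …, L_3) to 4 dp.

(8.0623, 7.2801, 2.2361)

L_1: Δ = A_1−P = (4.0000, 7.0000) → ‖Δ‖ = √65.0000 = 8.0623
L_2: Δ = A_2−P = (-2.0000, 7.0000) → ‖Δ‖ = √53.0000 = 7.2801
L_3: Δ = A_3−P = (-2.0000, -1.0000) → ‖Δ‖ = √5.0000 = 2.2361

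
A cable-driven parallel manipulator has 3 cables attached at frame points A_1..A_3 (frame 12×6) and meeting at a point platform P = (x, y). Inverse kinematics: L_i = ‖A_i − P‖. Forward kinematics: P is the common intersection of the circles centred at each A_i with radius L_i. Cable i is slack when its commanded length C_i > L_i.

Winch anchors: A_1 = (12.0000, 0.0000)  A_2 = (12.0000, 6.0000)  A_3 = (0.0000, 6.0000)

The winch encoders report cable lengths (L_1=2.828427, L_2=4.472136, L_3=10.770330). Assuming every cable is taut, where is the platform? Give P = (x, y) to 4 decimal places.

(10.0000, 2.0000)

expand ‖A_i−P‖²=L_i² and subtract eq 1 (q_i ≔ ‖A_i‖²−L_i²)
q_1 = 144.0000+0.0000−8.0000 = 136.0000
eq1−eq2 → [0.0000  -12.0000]·P = -24.0000
eq1−eq3 → [24.0000  -12.0000]·P = 216.0000
2×2 solve → P = (10.0000, 2.0000)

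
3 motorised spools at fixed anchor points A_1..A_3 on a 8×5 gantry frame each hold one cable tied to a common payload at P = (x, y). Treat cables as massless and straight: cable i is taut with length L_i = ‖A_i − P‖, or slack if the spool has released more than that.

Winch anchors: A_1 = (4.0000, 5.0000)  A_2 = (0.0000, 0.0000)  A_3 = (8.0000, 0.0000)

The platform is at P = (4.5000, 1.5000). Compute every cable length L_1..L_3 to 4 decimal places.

(3.5355, 4.7434, 3.8079)

L_1: Δ = A_1−P = (-0.5000, 3.5000) → ‖Δ‖ = √12.5000 = 3.5355
L_2: Δ = A_2−P = (-4.5000, -1.5000) → ‖Δ‖ = √22.5000 = 4.7434
L_3: Δ = A_3−P = (3.5000, -1.5000) → ‖Δ‖ = √14.5000 = 3.8079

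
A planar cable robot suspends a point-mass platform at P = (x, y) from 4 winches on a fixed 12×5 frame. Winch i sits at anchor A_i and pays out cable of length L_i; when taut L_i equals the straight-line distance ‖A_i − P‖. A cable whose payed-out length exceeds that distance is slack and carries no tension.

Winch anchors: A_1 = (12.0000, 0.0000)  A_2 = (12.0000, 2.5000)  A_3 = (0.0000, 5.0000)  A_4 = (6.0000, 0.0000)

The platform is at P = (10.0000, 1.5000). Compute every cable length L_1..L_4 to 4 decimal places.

L_1 = √((12.0000−10.0000)² + (0.0000−1.5000)²) = 2.5000
L_2 = √((12.0000−10.0000)² + (2.5000−1.5000)²) = 2.2361
L_3 = √((0.0000−10.0000)² + (5.0000−1.5000)²) = 10.5948
L_4 = √((6.0000−10.0000)² + (0.0000−1.5000)²) = 4.2720

(2.5000, 2.2361, 10.5948, 4.2720)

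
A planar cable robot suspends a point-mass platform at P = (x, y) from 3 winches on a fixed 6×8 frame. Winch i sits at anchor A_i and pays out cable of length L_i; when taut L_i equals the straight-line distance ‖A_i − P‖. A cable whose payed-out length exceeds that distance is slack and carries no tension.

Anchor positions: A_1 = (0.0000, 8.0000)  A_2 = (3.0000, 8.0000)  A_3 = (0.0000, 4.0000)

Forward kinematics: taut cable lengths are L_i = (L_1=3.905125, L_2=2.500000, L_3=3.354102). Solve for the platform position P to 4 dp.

expand ‖A_i−P‖²=L_i² and subtract eq 1 (c_i ≔ ‖A_i‖²−L_i²)
c_1 = 0.0000+64.0000−15.2500 = 48.7500
eq1−eq2 → [-6.0000  0.0000]·P = -18.0000
eq1−eq3 → [0.0000  8.0000]·P = 44.0000
2×2 solve → P = (3.0000, 5.5000)

(3.0000, 5.5000)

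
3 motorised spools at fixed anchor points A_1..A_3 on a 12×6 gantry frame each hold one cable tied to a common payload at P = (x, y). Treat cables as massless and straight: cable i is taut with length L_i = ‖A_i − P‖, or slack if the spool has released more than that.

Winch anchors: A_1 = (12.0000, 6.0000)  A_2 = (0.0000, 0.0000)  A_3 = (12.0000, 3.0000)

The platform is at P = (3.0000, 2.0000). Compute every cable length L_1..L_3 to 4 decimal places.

(9.8489, 3.6056, 9.0554)

L_1 = √((12.0000−3.0000)² + (6.0000−2.0000)²) = 9.8489
L_2 = √((0.0000−3.0000)² + (0.0000−2.0000)²) = 3.6056
L_3 = √((12.0000−3.0000)² + (3.0000−2.0000)²) = 9.0554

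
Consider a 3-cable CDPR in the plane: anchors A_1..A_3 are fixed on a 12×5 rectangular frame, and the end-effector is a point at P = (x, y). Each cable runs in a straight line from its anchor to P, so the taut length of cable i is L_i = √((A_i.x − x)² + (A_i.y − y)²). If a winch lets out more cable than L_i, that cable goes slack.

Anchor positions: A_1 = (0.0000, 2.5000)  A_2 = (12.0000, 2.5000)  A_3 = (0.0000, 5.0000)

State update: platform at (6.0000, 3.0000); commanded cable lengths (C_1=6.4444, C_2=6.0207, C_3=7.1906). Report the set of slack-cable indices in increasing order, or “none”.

1, 3

cable 1: √((-6.0000)²+(-0.5000)²)=6.0208, C_1=6.4444: slack
cable 2: √((6.0000)²+(-0.5000)²)=6.0208, C_2=6.0207: taut
cable 3: √((-6.0000)²+(2.0000)²)=6.3246, C_3=7.1906: slack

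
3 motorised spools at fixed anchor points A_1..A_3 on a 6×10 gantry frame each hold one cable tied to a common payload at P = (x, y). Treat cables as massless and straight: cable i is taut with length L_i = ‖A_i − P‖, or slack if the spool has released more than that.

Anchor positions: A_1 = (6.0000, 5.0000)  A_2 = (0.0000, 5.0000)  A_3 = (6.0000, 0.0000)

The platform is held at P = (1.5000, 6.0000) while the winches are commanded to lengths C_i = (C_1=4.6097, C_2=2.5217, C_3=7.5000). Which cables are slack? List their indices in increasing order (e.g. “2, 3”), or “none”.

i=1: geometric 4.6098 vs commanded 4.6097 ⇒ taut
i=2: geometric 1.8028 vs commanded 2.5217 ⇒ slack
i=3: geometric 7.5000 vs commanded 7.5000 ⇒ taut

2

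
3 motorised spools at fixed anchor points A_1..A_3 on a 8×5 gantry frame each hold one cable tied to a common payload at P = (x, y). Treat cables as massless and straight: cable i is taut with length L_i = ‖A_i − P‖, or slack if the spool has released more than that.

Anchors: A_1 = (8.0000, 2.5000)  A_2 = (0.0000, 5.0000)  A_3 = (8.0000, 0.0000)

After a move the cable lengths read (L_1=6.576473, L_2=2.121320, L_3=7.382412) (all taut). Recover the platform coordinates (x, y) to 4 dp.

circle eqns → linear via eq_j − eq_1; set c_j = A_j·A_j − L_j²
c_1 = 64.0000+6.2500−43.2500 = 27.0000
16.0000·x − 5.0000·y = c_1−c_2 = 6.5000
0.0000·x + 5.0000·y = c_1−c_3 = 17.5000
solve first two rows → x=1.5000, y=3.5000

(1.5000, 3.5000)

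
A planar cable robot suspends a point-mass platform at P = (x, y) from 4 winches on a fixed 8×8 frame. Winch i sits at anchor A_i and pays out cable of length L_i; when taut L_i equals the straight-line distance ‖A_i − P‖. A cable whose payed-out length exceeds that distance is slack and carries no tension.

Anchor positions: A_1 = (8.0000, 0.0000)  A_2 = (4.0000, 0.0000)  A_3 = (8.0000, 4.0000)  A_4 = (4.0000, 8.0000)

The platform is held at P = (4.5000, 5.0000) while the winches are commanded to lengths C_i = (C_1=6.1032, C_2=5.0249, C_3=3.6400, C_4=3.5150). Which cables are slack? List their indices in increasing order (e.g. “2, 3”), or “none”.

cable 1: L_1 = ‖A_1−P‖ = 6.1033;  C_1 = 6.1032 → taut
cable 2: L_2 = ‖A_2−P‖ = 5.0249;  C_2 = 5.0249 → taut
cable 3: L_3 = ‖A_3−P‖ = 3.6401;  C_3 = 3.6400 → taut
cable 4: L_4 = ‖A_4−P‖ = 3.0414;  C_4 = 3.5150 → slack

4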